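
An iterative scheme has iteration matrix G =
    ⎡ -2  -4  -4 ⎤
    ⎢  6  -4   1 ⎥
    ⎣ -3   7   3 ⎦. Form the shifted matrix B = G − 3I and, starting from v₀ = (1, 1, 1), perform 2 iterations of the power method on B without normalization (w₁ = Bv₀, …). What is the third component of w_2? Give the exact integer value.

B = G − 3I has rows (-5, -4, -4); (6, -7, 1); (-3, 7, 0)
w1 = Bv₀ = ((-5)·1 + (-4)·1 + (-4)·1; 6·1 + (-7)·1 + 1·1; (-3)·1 + 7·1 + 0·1) = (-13, 0, 4)
w2 = Bw1 = ((-5)·(-13) + (-4)·0 + (-4)·4; 6·(-13) + (-7)·0 + 1·4; (-3)·(-13) + 7·0 + 0·4) = (49, -74, 39)
Requested component of w2: 39

39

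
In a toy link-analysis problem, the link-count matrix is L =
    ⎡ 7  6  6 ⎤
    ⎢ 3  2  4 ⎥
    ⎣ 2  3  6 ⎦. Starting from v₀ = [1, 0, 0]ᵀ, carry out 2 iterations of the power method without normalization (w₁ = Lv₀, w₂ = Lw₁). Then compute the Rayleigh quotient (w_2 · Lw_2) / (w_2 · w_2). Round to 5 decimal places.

λ ≈ 12.54942

w1 = Lv₀ = (7·1 + 6·0 + 6·0; 3·1 + 2·0 + 4·0; 2·1 + 3·0 + 6·0) = (7, 3, 2)
w2 = Lw1 = (7·7 + 6·3 + 6·2; 3·7 + 2·3 + 4·2; 2·7 + 3·3 + 6·2) = (79, 35, 35)
Lw2 = (973, 447, 473)
w2·Lw2 = 79·973 + 35·447 + 35·473 = 109067; w2·w2 = 79·79 + 35·35 + 35·35 = 8691
λ ≈ 109067/8691 = 12.54942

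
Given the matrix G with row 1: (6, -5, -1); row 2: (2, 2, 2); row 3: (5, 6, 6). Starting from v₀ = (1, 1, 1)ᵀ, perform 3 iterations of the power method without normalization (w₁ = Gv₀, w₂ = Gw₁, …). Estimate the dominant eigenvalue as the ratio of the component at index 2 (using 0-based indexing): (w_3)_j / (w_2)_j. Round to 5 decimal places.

λ ≈ 6.29710

w1 = Gv₀ = (6·1 + (-5)·1 + (-1)·1; 2·1 + 2·1 + 2·1; 5·1 + 6·1 + 6·1) = (0, 6, 17)
w2 = Gw1 = (6·0 + (-5)·6 + (-1)·17; 2·0 + 2·6 + 2·17; 5·0 + 6·6 + 6·17) = (-47, 46, 138)
w3 = Gw2 = (-650, 274, 869)
Ratio at component: 869 / 138 = 6.29710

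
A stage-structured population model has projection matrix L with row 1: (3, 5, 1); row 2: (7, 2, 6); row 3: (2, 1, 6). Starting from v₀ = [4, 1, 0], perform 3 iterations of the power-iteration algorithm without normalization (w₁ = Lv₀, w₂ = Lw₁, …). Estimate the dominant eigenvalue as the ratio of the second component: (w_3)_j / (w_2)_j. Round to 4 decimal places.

w1 = Lv₀ = (17, 30, 9)
w2 = Lw1 = (210, 233, 118)
w3 = Lw2 = (1913, 2644, 1361)
Ratio at component: 2644 / 233 = 11.3476

λ ≈ 11.3476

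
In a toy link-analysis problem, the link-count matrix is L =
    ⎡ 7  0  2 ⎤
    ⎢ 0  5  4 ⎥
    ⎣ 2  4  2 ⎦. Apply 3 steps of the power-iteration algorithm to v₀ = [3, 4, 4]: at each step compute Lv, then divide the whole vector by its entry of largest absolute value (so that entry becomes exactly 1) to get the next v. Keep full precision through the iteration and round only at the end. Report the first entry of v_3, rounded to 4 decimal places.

0.9282

Lv0 = (29.00000, 36.00000, 30.00000); divide by 36.00000 → v1 = (0.80556, 1.00000, 0.83333)
Lv1 = (7.30556, 8.33333, 7.27778); divide by 8.33333 → v2 = (0.87667, 1.00000, 0.87333)
Lv2 = (7.88333, 8.49333, 7.50000); divide by 8.49333 → v3 = (0.92818, 1.00000, 0.88305)
Requested entry of v3: 2365/2548 = 0.9282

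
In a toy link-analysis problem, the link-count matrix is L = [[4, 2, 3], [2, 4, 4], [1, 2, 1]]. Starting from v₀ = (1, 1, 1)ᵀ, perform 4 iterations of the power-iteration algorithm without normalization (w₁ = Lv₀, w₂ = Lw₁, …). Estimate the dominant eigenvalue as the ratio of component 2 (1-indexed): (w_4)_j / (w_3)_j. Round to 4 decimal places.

7.6064

w1 = Lv₀ = (4·1 + 2·1 + 3·1; 2·1 + 4·1 + 4·1; 1·1 + 2·1 + 1·1) = (9, 10, 4)
w2 = Lw1 = (4·9 + 2·10 + 3·4; 2·9 + 4·10 + 4·4; 1·9 + 2·10 + 1·4) = (68, 74, 33)
w3 = Lw2 = (519, 564, 249)
w4 = Lw3 = (3951, 4290, 1896)
Ratio at component: 4290 / 564 = 7.6064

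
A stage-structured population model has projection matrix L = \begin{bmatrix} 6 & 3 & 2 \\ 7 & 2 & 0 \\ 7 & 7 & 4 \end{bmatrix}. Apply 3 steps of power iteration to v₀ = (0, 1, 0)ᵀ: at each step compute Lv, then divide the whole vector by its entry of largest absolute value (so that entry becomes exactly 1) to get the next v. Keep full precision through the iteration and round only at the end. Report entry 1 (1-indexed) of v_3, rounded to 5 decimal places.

Lv0 = (3.000000, 2.000000, 7.000000); divide by 7.000000 → v1 = (0.428571, 0.285714, 1.000000)
Lv1 = (5.428571, 3.571429, 9.000000); divide by 9.000000 → v2 = (0.603175, 0.396825, 1.000000)
Lv2 = (6.809524, 5.015873, 11.000000); divide by 11.000000 → v3 = (0.619048, 0.455988, 1.000000)
Requested entry of v3: 429/693 = 0.61905

0.61905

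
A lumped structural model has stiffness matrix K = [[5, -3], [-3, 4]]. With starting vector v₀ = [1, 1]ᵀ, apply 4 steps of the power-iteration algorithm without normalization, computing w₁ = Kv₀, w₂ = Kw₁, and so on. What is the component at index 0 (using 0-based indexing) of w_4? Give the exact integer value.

w1 = Kv₀ = (5·1 + (-3)·1; (-3)·1 + 4·1) = (2, 1)
w2 = Kw1 = (5·2 + (-3)·1; (-3)·2 + 4·1) = (7, -2)
w3 = Kw2 = (41, -29)
w4 = Kw3 = (292, -239)
The requested component of w4 is 292.

292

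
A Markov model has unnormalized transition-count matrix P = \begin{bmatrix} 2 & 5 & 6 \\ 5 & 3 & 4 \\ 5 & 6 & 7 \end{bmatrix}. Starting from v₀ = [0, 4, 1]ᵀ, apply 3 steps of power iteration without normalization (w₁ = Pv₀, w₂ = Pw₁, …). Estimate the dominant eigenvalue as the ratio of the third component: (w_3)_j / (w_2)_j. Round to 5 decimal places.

14.67946

w1 = Pv₀ = (2·0 + 5·4 + 6·1; 5·0 + 3·4 + 4·1; 5·0 + 6·4 + 7·1) = (26, 16, 31)
w2 = Pw1 = (2·26 + 5·16 + 6·31; 5·26 + 3·16 + 4·31; 5·26 + 6·16 + 7·31) = (318, 302, 443)
w3 = Pw2 = (4804, 4268, 6503)
Ratio at component: 6503 / 443 = 14.67946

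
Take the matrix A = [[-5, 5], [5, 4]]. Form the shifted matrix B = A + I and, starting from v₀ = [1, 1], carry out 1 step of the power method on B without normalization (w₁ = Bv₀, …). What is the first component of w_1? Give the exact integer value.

1

B = A + I has rows (-4, 5); (5, 5)
w1 = Bv₀ = ((-4)·1 + 5·1; 5·1 + 5·1) = (1, 10)
Requested component of w1: 1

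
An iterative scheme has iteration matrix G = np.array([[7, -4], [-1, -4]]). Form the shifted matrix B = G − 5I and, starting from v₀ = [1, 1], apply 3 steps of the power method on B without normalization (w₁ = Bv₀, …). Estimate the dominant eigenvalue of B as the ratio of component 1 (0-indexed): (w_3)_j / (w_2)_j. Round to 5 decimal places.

μ ≈ -9.39130

B = G − 5I has rows (2, -4); (-1, -9)
w1 = Bv₀ = (2·1 + (-4)·1; (-1)·1 + (-9)·1) = (-2, -10)
w2 = Bw1 = (2·(-2) + (-4)·(-10); (-1)·(-2) + (-9)·(-10)) = (36, 92)
w3 = Bw2 = (-296, -864)
Ratio: -864/92 = -9.39130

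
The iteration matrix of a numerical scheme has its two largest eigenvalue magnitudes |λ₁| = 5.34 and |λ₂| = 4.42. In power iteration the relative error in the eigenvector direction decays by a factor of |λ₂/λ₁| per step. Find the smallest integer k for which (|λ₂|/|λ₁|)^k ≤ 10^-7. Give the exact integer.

|λ₂/λ₁| = 4.42/5.34 = 0.82772
Need k ≥ ln(10^-7) / ln(0.82772) = -16.1181 / -0.1891 ≈ 85.242
Smallest integer k satisfying the bound: 86

86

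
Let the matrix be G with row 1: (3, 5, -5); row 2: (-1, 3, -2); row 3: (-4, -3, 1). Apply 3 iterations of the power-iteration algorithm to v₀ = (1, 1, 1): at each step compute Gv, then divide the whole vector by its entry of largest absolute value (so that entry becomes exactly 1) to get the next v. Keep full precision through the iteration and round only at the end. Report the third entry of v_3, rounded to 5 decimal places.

Gv0 = (3.000000, 0.000000, -6.000000); divide by -6.000000 → v1 = (-0.500000, 0.000000, 1.000000)
Gv1 = (-6.500000, -1.500000, 3.000000); divide by -6.500000 → v2 = (1.000000, 0.230769, -0.461538)
Gv2 = (6.461538, 0.615385, -5.153846); divide by 6.461538 → v3 = (1.000000, 0.095238, -0.797619)
Requested entry of v3: -201/252 = -0.79762

-0.79762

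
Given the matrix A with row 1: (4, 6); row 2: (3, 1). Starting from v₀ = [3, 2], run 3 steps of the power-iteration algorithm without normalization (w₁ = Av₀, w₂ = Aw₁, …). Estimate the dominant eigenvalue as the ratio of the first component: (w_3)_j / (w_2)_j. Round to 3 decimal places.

w1 = Av₀ = (4·3 + 6·2; 3·3 + 1·2) = (24, 11)
w2 = Aw1 = (4·24 + 6·11; 3·24 + 1·11) = (162, 83)
w3 = Aw2 = (1146, 569)
Ratio at component: 1146 / 162 = 7.074

λ ≈ 7.074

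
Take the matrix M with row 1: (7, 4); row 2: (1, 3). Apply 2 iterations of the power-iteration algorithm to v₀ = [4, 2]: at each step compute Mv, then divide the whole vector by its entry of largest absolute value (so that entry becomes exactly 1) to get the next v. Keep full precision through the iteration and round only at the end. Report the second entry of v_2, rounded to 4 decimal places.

Mv0 = (36.00000, 10.00000); divide by 36.00000 → v1 = (1.00000, 0.27778)
Mv1 = (8.11111, 1.83333); divide by 8.11111 → v2 = (1.00000, 0.22603)
Requested entry of v2: 66/292 = 0.2260

0.2260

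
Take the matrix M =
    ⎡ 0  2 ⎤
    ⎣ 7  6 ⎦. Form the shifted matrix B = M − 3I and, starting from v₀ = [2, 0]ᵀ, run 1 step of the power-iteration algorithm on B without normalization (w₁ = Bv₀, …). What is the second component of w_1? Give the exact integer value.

B = M − 3I has rows (-3, 2); (7, 3)
w1 = Bv₀ = ((-3)·2 + 2·0; 7·2 + 3·0) = (-6, 14)
Requested component of w1: 14

14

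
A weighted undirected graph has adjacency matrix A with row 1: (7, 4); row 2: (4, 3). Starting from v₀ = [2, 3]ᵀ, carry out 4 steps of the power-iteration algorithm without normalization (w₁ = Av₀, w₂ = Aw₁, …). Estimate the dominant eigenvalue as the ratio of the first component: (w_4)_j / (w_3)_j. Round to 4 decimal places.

9.4726

w1 = Av₀ = (7·2 + 4·3; 4·2 + 3·3) = (26, 17)
w2 = Aw1 = (7·26 + 4·17; 4·26 + 3·17) = (250, 155)
w3 = Aw2 = (2370, 1465)
w4 = Aw3 = (22450, 13875)
Ratio at component: 22450 / 2370 = 9.4726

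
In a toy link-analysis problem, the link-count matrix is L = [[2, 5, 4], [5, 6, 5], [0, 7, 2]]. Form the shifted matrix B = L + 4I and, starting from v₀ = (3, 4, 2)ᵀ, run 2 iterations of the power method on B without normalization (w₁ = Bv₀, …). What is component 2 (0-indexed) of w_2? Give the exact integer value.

B = L + 4I has rows (6, 5, 4); (5, 10, 5); (0, 7, 6)
w1 = Bv₀ = (6·3 + 5·4 + 4·2; 5·3 + 10·4 + 5·2; 0·3 + 7·4 + 6·2) = (46, 65, 40)
w2 = Bw1 = (6·46 + 5·65 + 4·40; 5·46 + 10·65 + 5·40; 0·46 + 7·65 + 6·40) = (761, 1080, 695)
Requested component of w2: 695

695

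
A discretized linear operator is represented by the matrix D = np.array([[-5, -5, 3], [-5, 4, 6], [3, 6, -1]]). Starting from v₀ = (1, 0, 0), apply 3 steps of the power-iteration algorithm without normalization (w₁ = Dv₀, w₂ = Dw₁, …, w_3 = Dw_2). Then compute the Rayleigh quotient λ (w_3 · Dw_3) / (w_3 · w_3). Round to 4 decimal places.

w1 = Dv₀ = (-5, -5, 3)
w2 = Dw1 = (59, 23, -48)
w3 = Dw2 = (-554, -491, 363)
Dw3 = (6314, 2984, -4971)
w3·Dw3 = (-554)·6314 + (-491)·2984 + 363·(-4971) = -6767573; w3·w3 = (-554)·(-554) + (-491)·(-491) + 363·363 = 679766
λ ≈ -6767573/679766 = -9.9557

λ ≈ -9.9557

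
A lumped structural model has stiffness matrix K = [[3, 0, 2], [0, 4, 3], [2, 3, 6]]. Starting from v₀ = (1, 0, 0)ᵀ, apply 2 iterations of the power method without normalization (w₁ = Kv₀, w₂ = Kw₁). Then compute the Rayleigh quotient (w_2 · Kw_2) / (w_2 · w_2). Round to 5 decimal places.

w1 = Kv₀ = (3, 0, 2)
w2 = Kw1 = (13, 6, 18)
Kw2 = (75, 78, 152)
w2·Kw2 = 13·75 + 6·78 + 18·152 = 4179; w2·w2 = 13·13 + 6·6 + 18·18 = 529
λ ≈ 4179/529 = 7.89981

7.89981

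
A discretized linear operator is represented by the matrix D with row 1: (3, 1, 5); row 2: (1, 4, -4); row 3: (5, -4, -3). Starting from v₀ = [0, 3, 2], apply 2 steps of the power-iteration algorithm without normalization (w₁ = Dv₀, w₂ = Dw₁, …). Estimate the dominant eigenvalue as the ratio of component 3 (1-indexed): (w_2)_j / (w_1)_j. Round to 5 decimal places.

w1 = Dv₀ = (3·0 + 1·3 + 5·2; 1·0 + 4·3 + (-4)·2; 5·0 + (-4)·3 + (-3)·2) = (13, 4, -18)
w2 = Dw1 = (3·13 + 1·4 + 5·(-18); 1·13 + 4·4 + (-4)·(-18); 5·13 + (-4)·4 + (-3)·(-18)) = (-47, 101, 103)
Ratio at component: 103 / -18 = -5.72222

λ ≈ -5.72222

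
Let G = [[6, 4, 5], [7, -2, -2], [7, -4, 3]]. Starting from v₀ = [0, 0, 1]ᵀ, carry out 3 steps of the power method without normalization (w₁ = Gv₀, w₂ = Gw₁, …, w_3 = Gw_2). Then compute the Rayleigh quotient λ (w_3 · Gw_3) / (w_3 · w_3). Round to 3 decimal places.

λ ≈ 10.799

w1 = Gv₀ = (6·0 + 4·0 + 5·1; 7·0 + (-2)·0 + (-2)·1; 7·0 + (-4)·0 + 3·1) = (5, -2, 3)
w2 = Gw1 = (6·5 + 4·(-2) + 5·3; 7·5 + (-2)·(-2) + (-2)·3; 7·5 + (-4)·(-2) + 3·3) = (37, 33, 52)
w3 = Gw2 = (614, 89, 283)
Gw3 = (5455, 3554, 4791)
w3·Gw3 = 614·5455 + 89·3554 + 283·4791 = 5021529; w3·w3 = 614·614 + 89·89 + 283·283 = 465006
λ ≈ 5021529/465006 = 10.799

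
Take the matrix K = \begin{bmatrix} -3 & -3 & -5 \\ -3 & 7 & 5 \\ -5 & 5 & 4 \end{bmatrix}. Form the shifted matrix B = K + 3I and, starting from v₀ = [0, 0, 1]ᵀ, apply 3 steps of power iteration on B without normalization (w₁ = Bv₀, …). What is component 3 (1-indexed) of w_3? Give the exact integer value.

B = K + 3I has rows (0, -3, -5); (-3, 10, 5); (-5, 5, 7)
w1 = Bv₀ = (0·0 + (-3)·0 + (-5)·1; (-3)·0 + 10·0 + 5·1; (-5)·0 + 5·0 + 7·1) = (-5, 5, 7)
w2 = Bw1 = (0·(-5) + (-3)·5 + (-5)·7; (-3)·(-5) + 10·5 + 5·7; (-5)·(-5) + 5·5 + 7·7) = (-50, 100, 99)
w3 = Bw2 = (-795, 1645, 1443)
Requested component of w3: 1443

1443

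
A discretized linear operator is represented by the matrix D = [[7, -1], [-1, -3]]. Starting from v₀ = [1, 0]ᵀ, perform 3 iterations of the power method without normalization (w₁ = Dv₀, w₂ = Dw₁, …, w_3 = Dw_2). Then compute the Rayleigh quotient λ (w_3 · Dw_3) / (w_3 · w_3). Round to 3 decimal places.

w1 = Dv₀ = (7, -1)
w2 = Dw1 = (50, -4)
w3 = Dw2 = (354, -38)
Dw3 = (2516, -240)
w3·Dw3 = 354·2516 + (-38)·(-240) = 899784; w3·w3 = 354·354 + (-38)·(-38) = 126760
λ ≈ 899784/126760 = 7.098

λ ≈ 7.098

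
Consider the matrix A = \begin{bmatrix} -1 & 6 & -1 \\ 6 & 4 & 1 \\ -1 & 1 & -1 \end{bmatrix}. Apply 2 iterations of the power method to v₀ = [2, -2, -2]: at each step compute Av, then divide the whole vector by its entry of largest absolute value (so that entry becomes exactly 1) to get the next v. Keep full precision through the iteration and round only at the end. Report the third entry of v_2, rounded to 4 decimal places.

Av0 = (-12.00000, 2.00000, -2.00000); divide by -12.00000 → v1 = (1.00000, -0.16667, 0.16667)
Av1 = (-2.16667, 5.50000, -1.33333); divide by 5.50000 → v2 = (-0.39394, 1.00000, -0.24242)
Requested entry of v2: 16/-66 = -0.2424

-0.2424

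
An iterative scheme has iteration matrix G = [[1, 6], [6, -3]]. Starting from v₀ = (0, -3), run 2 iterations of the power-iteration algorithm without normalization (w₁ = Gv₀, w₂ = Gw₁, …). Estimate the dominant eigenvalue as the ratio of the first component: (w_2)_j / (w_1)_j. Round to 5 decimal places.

-2.00000

w1 = Gv₀ = (-18, 9)
w2 = Gw1 = (36, -135)
Ratio at component: 36 / -18 = -2.00000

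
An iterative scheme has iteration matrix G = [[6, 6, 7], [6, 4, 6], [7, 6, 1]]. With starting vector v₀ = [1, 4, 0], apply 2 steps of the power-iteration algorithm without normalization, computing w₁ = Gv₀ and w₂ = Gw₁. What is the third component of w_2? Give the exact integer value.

w1 = Gv₀ = (6·1 + 6·4 + 7·0; 6·1 + 4·4 + 6·0; 7·1 + 6·4 + 1·0) = (30, 22, 31)
w2 = Gw1 = (6·30 + 6·22 + 7·31; 6·30 + 4·22 + 6·31; 7·30 + 6·22 + 1·31) = (529, 454, 373)
The requested component of w2 is 373.

373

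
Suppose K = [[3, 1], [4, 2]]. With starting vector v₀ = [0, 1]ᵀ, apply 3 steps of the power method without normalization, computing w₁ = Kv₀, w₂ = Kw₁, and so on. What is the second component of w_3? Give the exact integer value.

w1 = Kv₀ = (3·0 + 1·1; 4·0 + 2·1) = (1, 2)
w2 = Kw1 = (3·1 + 1·2; 4·1 + 2·2) = (5, 8)
w3 = Kw2 = (23, 36)
The requested component of w3 is 36.

36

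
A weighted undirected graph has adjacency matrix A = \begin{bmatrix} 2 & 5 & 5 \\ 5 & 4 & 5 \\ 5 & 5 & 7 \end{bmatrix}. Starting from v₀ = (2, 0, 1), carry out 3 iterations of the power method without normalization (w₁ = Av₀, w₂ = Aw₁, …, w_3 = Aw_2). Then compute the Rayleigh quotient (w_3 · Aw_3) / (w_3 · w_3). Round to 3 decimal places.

14.621

w1 = Av₀ = (2·2 + 5·0 + 5·1; 5·2 + 4·0 + 5·1; 5·2 + 5·0 + 7·1) = (9, 15, 17)
w2 = Aw1 = (2·9 + 5·15 + 5·17; 5·9 + 4·15 + 5·17; 5·9 + 5·15 + 7·17) = (178, 190, 239)
w3 = Aw2 = (2501, 2845, 3513)
Aw3 = (36792, 41450, 51321)
w3·Aw3 = 2501·36792 + 2845·41450 + 3513·51321 = 390232715; w3·w3 = 2501·2501 + 2845·2845 + 3513·3513 = 26690195
λ ≈ 390232715/26690195 = 14.621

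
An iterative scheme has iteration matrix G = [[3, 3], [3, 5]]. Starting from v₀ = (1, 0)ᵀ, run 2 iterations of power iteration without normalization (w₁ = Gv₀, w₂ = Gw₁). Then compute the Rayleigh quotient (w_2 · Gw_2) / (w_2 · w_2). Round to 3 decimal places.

w1 = Gv₀ = (3·1 + 3·0; 3·1 + 5·0) = (3, 3)
w2 = Gw1 = (3·3 + 3·3; 3·3 + 5·3) = (18, 24)
Gw2 = (126, 174)
w2·Gw2 = 18·126 + 24·174 = 6444; w2·w2 = 18·18 + 24·24 = 900
λ ≈ 6444/900 = 7.160

7.160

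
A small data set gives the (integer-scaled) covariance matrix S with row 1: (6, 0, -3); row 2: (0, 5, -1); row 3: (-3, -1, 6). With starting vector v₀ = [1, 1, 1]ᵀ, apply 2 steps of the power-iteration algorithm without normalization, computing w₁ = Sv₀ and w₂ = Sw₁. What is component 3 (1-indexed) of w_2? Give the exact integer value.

w1 = Sv₀ = (6·1 + 0·1 + (-3)·1; 0·1 + 5·1 + (-1)·1; (-3)·1 + (-1)·1 + 6·1) = (3, 4, 2)
w2 = Sw1 = (6·3 + 0·4 + (-3)·2; 0·3 + 5·4 + (-1)·2; (-3)·3 + (-1)·4 + 6·2) = (12, 18, -1)
The requested component of w2 is -1.

-1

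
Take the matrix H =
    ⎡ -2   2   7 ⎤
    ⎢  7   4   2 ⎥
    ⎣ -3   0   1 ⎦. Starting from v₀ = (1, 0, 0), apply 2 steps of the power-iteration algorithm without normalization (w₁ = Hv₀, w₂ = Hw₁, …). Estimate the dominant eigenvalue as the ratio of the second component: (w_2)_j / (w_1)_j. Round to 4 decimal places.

w1 = Hv₀ = ((-2)·1 + 2·0 + 7·0; 7·1 + 4·0 + 2·0; (-3)·1 + 0·0 + 1·0) = (-2, 7, -3)
w2 = Hw1 = ((-2)·(-2) + 2·7 + 7·(-3); 7·(-2) + 4·7 + 2·(-3); (-3)·(-2) + 0·7 + 1·(-3)) = (-3, 8, 3)
Ratio at component: 8 / 7 = 1.1429

λ ≈ 1.1429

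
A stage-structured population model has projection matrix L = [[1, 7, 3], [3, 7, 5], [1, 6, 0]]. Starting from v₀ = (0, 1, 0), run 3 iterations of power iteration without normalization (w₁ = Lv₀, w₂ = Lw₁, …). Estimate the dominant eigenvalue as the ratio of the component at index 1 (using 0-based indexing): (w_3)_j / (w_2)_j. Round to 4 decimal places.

w1 = Lv₀ = (7, 7, 6)
w2 = Lw1 = (74, 100, 49)
w3 = Lw2 = (921, 1167, 674)
Ratio at component: 1167 / 100 = 11.6700

11.6700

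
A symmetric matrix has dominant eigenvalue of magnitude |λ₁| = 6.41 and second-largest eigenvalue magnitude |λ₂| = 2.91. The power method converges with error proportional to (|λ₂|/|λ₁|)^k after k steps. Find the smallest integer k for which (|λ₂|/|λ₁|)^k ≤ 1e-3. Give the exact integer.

|λ₂/λ₁| = 2.91/6.41 = 0.45398
Need k ≥ ln(1e-3) / ln(0.45398) = -6.9078 / -0.7897 ≈ 8.747
Smallest integer k satisfying the bound: 9

9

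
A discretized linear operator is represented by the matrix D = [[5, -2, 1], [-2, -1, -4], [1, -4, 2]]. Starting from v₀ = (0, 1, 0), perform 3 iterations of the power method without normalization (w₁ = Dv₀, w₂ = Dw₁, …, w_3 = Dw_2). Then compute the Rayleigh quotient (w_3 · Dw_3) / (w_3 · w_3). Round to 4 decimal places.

w1 = Dv₀ = (-2, -1, -4)
w2 = Dw1 = (-12, 21, -6)
w3 = Dw2 = (-108, 27, -108)
Dw3 = (-702, 621, -432)
w3·Dw3 = (-108)·(-702) + 27·621 + (-108)·(-432) = 139239; w3·w3 = (-108)·(-108) + 27·27 + (-108)·(-108) = 24057
λ ≈ 139239/24057 = 5.7879

5.7879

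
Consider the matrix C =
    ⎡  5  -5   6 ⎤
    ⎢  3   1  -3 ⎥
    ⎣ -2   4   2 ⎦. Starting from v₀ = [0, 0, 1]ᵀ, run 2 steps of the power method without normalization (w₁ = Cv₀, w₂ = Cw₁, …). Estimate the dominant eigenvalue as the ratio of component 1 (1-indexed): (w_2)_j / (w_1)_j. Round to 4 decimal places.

w1 = Cv₀ = (6, -3, 2)
w2 = Cw1 = (57, 9, -20)
Ratio at component: 57 / 6 = 9.5000

λ ≈ 9.5000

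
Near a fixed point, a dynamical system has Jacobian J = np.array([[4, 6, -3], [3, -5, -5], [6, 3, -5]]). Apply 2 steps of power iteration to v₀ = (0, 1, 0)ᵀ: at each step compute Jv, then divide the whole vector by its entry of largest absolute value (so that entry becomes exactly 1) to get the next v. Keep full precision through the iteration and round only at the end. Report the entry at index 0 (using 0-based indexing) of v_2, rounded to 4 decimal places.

Jv0 = (6.00000, -5.00000, 3.00000); divide by 6.00000 → v1 = (1.00000, -0.83333, 0.50000)
Jv1 = (-2.50000, 4.66667, 1.00000); divide by 4.66667 → v2 = (-0.53571, 1.00000, 0.21429)
Requested entry of v2: -15/28 = -0.5357

-0.5357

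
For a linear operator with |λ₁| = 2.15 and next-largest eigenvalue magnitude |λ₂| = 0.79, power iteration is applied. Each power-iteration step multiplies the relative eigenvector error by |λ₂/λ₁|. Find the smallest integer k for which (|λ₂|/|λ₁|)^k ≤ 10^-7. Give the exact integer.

|λ₂/λ₁| = 0.79/2.15 = 0.36744
Need k ≥ ln(10^-7) / ln(0.36744) = -16.1181 / -1.0012 ≈ 16.099
Smallest integer k satisfying the bound: 17

17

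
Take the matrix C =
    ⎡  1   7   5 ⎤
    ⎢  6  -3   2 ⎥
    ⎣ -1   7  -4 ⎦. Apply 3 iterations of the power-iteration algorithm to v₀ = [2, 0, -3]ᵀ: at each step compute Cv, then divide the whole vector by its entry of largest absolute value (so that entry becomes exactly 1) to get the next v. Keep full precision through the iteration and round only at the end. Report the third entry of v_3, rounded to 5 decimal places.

Cv0 = (-13.000000, 6.000000, 10.000000); divide by -13.000000 → v1 = (1.000000, -0.461538, -0.769231)
Cv1 = (-6.076923, 5.846154, -1.153846); divide by -6.076923 → v2 = (1.000000, -0.962025, 0.189873)
Cv2 = (-4.784810, 9.265823, -8.493671); divide by 9.265823 → v3 = (-0.516393, 1.000000, -0.916667)
Requested entry of v3: -671/732 = -0.91667

-0.91667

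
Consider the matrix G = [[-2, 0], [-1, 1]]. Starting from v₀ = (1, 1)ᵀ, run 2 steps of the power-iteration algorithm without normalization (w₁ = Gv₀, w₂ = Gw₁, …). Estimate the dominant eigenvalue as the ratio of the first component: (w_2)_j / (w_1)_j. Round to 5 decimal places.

-2.00000

w1 = Gv₀ = ((-2)·1 + 0·1; (-1)·1 + 1·1) = (-2, 0)
w2 = Gw1 = ((-2)·(-2) + 0·0; (-1)·(-2) + 1·0) = (4, 2)
Ratio at component: 4 / -2 = -2.00000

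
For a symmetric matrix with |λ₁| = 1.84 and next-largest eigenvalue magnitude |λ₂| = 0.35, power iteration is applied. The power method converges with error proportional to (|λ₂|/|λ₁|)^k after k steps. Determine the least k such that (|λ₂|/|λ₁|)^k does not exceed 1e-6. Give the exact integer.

9

|λ₂/λ₁| = 0.35/1.84 = 0.19022
Need k ≥ ln(1e-6) / ln(0.19022) = -13.8155 / -1.6596 ≈ 8.325
Smallest integer k satisfying the bound: 9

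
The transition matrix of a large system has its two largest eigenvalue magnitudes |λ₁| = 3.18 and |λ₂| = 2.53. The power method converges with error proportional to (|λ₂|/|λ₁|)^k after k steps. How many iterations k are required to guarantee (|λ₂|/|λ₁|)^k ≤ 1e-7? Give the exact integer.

71

|λ₂/λ₁| = 2.53/3.18 = 0.79560
Need k ≥ ln(1e-7) / ln(0.79560) = -16.1181 / -0.2287 ≈ 70.489
Smallest integer k satisfying the bound: 71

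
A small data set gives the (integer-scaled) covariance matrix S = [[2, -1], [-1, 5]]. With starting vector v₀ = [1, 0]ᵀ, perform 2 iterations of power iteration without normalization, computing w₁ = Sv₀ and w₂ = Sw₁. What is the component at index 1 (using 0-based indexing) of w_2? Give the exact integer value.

-7

w1 = Sv₀ = (2·1 + (-1)·0; (-1)·1 + 5·0) = (2, -1)
w2 = Sw1 = (2·2 + (-1)·(-1); (-1)·2 + 5·(-1)) = (5, -7)
The requested component of w2 is -7.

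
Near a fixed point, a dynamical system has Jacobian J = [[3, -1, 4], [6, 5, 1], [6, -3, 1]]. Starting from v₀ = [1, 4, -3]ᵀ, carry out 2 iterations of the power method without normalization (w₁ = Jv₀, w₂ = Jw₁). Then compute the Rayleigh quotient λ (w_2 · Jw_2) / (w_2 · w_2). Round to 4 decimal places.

w1 = Jv₀ = (3·1 + (-1)·4 + 4·(-3); 6·1 + 5·4 + 1·(-3); 6·1 + (-3)·4 + 1·(-3)) = (-13, 23, -9)
w2 = Jw1 = (3·(-13) + (-1)·23 + 4·(-9); 6·(-13) + 5·23 + 1·(-9); 6·(-13) + (-3)·23 + 1·(-9)) = (-98, 28, -156)
Jw2 = (-946, -604, -828)
w2·Jw2 = (-98)·(-946) + 28·(-604) + (-156)·(-828) = 204964; w2·w2 = (-98)·(-98) + 28·28 + (-156)·(-156) = 34724
λ ≈ 204964/34724 = 5.9027

5.9027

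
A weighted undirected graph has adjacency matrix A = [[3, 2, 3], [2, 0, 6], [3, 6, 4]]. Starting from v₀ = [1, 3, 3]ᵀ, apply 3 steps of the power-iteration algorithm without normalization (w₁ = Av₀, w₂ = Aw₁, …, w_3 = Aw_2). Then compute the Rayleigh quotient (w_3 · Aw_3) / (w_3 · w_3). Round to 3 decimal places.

10.140

w1 = Av₀ = (18, 20, 33)
w2 = Aw1 = (193, 234, 306)
w3 = Aw2 = (1965, 2222, 3207)
Aw3 = (19960, 23172, 32055)
w3·Aw3 = 1965·19960 + 2222·23172 + 3207·32055 = 193509969; w3·w3 = 1965·1965 + 2222·2222 + 3207·3207 = 19083358
λ ≈ 193509969/19083358 = 10.140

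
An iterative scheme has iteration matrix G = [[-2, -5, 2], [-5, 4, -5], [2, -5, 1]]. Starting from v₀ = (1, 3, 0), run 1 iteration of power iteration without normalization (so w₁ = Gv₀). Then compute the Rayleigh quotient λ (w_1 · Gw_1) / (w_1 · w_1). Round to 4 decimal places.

5.4655

w1 = Gv₀ = ((-2)·1 + (-5)·3 + 2·0; (-5)·1 + 4·3 + (-5)·0; 2·1 + (-5)·3 + 1·0) = (-17, 7, -13)
Gw1 = (-27, 178, -82)
w1·Gw1 = (-17)·(-27) + 7·178 + (-13)·(-82) = 2771; w1·w1 = (-17)·(-17) + 7·7 + (-13)·(-13) = 507
λ ≈ 2771/507 = 5.4655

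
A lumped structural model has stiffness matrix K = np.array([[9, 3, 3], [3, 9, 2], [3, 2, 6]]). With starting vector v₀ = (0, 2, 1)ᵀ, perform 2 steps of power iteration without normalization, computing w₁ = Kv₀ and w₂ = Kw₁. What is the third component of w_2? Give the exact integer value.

127

w1 = Kv₀ = (9, 20, 10)
w2 = Kw1 = (171, 227, 127)
The requested component of w2 is 127.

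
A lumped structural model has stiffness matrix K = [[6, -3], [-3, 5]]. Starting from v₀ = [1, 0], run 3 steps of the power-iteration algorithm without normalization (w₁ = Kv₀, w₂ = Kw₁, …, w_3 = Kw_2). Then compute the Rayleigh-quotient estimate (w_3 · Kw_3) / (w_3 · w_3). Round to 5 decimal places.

w1 = Kv₀ = (6, -3)
w2 = Kw1 = (45, -33)
w3 = Kw2 = (369, -300)
Kw3 = (3114, -2607)
w3·Kw3 = 369·3114 + (-300)·(-2607) = 1931166; w3·w3 = 369·369 + (-300)·(-300) = 226161
λ ≈ 1931166/226161 = 8.53890

8.53890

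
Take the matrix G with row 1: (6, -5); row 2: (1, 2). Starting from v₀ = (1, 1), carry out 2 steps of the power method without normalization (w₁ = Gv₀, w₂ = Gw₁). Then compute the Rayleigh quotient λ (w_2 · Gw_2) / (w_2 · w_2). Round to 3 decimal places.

6.431

w1 = Gv₀ = (6·1 + (-5)·1; 1·1 + 2·1) = (1, 3)
w2 = Gw1 = (6·1 + (-5)·3; 1·1 + 2·3) = (-9, 7)
Gw2 = (-89, 5)
w2·Gw2 = (-9)·(-89) + 7·5 = 836; w2·w2 = (-9)·(-9) + 7·7 = 130
λ ≈ 836/130 = 6.431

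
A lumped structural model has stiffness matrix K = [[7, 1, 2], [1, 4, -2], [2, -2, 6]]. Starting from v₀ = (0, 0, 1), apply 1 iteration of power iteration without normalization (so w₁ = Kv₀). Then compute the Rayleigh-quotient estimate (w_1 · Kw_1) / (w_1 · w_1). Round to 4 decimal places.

λ ≈ 7.9091

w1 = Kv₀ = (2, -2, 6)
Kw1 = (24, -18, 44)
w1·Kw1 = 2·24 + (-2)·(-18) + 6·44 = 348; w1·w1 = 2·2 + (-2)·(-2) + 6·6 = 44
λ ≈ 348/44 = 7.9091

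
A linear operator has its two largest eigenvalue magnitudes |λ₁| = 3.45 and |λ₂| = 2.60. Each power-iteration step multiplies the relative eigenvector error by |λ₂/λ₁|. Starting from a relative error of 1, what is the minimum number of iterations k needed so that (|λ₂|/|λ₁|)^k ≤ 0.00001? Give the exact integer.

41

|λ₂/λ₁| = 2.60/3.45 = 0.75362
Need k ≥ ln(0.00001) / ln(0.75362) = -11.5129 / -0.2829 ≈ 40.701
Smallest integer k satisfying the bound: 41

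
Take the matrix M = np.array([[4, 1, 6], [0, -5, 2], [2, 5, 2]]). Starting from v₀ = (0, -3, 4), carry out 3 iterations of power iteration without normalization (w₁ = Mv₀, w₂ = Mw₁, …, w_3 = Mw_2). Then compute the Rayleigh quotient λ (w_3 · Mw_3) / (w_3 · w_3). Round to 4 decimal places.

w1 = Mv₀ = (4·0 + 1·(-3) + 6·4; 0·0 + (-5)·(-3) + 2·4; 2·0 + 5·(-3) + 2·4) = (21, 23, -7)
w2 = Mw1 = (4·21 + 1·23 + 6·(-7); 0·21 + (-5)·23 + 2·(-7); 2·21 + 5·23 + 2·(-7)) = (65, -129, 143)
w3 = Mw2 = (989, 931, -229)
Mw3 = (3513, -5113, 6175)
w3·Mw3 = 989·3513 + 931·(-5113) + (-229)·6175 = -2699921; w3·w3 = 989·989 + 931·931 + (-229)·(-229) = 1897323
λ ≈ -2699921/1897323 = -1.4230

-1.4230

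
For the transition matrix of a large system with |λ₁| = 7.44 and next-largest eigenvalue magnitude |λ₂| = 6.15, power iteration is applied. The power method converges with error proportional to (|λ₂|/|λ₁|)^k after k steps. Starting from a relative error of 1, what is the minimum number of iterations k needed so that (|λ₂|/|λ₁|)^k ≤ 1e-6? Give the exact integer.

73

|λ₂/λ₁| = 6.15/7.44 = 0.82661
Need k ≥ ln(1e-6) / ln(0.82661) = -13.8155 / -0.1904 ≈ 72.553
Smallest integer k satisfying the bound: 73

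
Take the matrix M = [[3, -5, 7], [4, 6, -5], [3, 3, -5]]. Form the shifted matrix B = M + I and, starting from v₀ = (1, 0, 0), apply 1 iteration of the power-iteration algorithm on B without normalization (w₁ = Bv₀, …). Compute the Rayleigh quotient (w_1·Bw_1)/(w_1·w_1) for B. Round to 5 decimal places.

B = M + I has rows (4, -5, 7); (4, 7, -5); (3, 3, -4)
w1 = Bv₀ = (4·1 + (-5)·0 + 7·0; 4·1 + 7·0 + (-5)·0; 3·1 + 3·0 + (-4)·0) = (4, 4, 3)
Bw1 = (17, 29, 12)
w1·Bw1 = 220; w1·w1 = 41; μ ≈ 220/41 = 5.36585

μ ≈ 5.36585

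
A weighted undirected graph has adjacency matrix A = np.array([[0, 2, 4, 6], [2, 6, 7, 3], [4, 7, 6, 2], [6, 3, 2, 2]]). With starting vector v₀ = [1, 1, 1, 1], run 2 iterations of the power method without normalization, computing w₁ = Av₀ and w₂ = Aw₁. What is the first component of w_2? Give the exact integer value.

w1 = Av₀ = (12, 18, 19, 13)
w2 = Aw1 = (190, 304, 314, 190)
The requested component of w2 is 190.

190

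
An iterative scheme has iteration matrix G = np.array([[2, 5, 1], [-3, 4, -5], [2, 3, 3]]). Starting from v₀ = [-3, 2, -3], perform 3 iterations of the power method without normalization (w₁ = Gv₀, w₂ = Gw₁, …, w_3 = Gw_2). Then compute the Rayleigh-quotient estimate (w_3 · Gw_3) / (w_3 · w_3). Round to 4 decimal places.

w1 = Gv₀ = (2·(-3) + 5·2 + 1·(-3); (-3)·(-3) + 4·2 + (-5)·(-3); 2·(-3) + 3·2 + 3·(-3)) = (1, 32, -9)
w2 = Gw1 = (2·1 + 5·32 + 1·(-9); (-3)·1 + 4·32 + (-5)·(-9); 2·1 + 3·32 + 3·(-9)) = (153, 170, 71)
w3 = Gw2 = (1227, -134, 1029)
Gw3 = (2813, -9362, 5139)
w3·Gw3 = 1227·2813 + (-134)·(-9362) + 1029·5139 = 9994090; w3·w3 = 1227·1227 + (-134)·(-134) + 1029·1029 = 2582326
λ ≈ 9994090/2582326 = 3.8702

3.8702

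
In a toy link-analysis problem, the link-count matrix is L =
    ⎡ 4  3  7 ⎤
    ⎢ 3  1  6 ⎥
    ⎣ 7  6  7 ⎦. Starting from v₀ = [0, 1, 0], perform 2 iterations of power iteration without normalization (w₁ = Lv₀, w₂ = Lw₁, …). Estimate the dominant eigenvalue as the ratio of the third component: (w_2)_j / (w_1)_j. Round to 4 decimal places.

λ ≈ 11.5000

w1 = Lv₀ = (4·0 + 3·1 + 7·0; 3·0 + 1·1 + 6·0; 7·0 + 6·1 + 7·0) = (3, 1, 6)
w2 = Lw1 = (4·3 + 3·1 + 7·6; 3·3 + 1·1 + 6·6; 7·3 + 6·1 + 7·6) = (57, 46, 69)
Ratio at component: 69 / 6 = 11.5000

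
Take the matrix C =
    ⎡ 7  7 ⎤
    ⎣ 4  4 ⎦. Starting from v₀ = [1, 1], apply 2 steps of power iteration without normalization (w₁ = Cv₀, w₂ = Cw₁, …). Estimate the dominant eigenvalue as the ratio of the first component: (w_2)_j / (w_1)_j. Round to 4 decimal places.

w1 = Cv₀ = (14, 8)
w2 = Cw1 = (154, 88)
Ratio at component: 154 / 14 = 11.0000

11.0000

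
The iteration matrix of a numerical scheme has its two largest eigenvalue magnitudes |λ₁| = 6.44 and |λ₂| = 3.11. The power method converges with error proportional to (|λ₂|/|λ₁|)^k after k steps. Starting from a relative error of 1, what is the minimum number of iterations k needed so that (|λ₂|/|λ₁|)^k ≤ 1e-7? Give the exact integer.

23

|λ₂/λ₁| = 3.11/6.44 = 0.48292
Need k ≥ ln(1e-7) / ln(0.48292) = -16.1181 / -0.7279 ≈ 22.143
Smallest integer k satisfying the bound: 23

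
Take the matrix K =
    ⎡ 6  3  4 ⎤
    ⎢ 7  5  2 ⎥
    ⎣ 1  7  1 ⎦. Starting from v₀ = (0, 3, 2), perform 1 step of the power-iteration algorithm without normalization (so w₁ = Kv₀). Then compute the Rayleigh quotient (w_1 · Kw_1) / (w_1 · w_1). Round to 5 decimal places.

11.18405

w1 = Kv₀ = (6·0 + 3·3 + 4·2; 7·0 + 5·3 + 2·2; 1·0 + 7·3 + 1·2) = (17, 19, 23)
Kw1 = (251, 260, 173)
w1·Kw1 = 17·251 + 19·260 + 23·173 = 13186; w1·w1 = 17·17 + 19·19 + 23·23 = 1179
λ ≈ 13186/1179 = 11.18405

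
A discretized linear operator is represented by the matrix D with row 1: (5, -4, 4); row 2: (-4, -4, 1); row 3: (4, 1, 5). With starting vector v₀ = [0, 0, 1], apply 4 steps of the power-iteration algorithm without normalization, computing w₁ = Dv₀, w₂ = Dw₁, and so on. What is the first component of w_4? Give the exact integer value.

w1 = Dv₀ = (4, 1, 5)
w2 = Dw1 = (36, -15, 42)
w3 = Dw2 = (408, -42, 339)
w4 = Dw3 = (3564, -1125, 3285)
The requested component of w4 is 3564.

3564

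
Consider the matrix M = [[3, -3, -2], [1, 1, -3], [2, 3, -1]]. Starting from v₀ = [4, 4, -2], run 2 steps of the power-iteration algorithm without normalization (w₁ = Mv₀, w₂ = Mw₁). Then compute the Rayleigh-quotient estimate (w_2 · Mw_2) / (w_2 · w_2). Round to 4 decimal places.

λ ≈ 1.2662

w1 = Mv₀ = (3·4 + (-3)·4 + (-2)·(-2); 1·4 + 1·4 + (-3)·(-2); 2·4 + 3·4 + (-1)·(-2)) = (4, 14, 22)
w2 = Mw1 = (3·4 + (-3)·14 + (-2)·22; 1·4 + 1·14 + (-3)·22; 2·4 + 3·14 + (-1)·22) = (-74, -48, 28)
Mw2 = (-134, -206, -320)
w2·Mw2 = (-74)·(-134) + (-48)·(-206) + 28·(-320) = 10844; w2·w2 = (-74)·(-74) + (-48)·(-48) + 28·28 = 8564
λ ≈ 10844/8564 = 1.2662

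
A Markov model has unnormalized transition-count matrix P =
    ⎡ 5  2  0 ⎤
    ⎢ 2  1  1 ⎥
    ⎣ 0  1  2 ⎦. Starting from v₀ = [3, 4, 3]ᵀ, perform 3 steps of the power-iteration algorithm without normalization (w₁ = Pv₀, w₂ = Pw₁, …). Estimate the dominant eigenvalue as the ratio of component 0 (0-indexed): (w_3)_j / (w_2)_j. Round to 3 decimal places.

w1 = Pv₀ = (23, 13, 10)
w2 = Pw1 = (141, 69, 33)
w3 = Pw2 = (843, 384, 135)
Ratio at component: 843 / 141 = 5.979

λ ≈ 5.979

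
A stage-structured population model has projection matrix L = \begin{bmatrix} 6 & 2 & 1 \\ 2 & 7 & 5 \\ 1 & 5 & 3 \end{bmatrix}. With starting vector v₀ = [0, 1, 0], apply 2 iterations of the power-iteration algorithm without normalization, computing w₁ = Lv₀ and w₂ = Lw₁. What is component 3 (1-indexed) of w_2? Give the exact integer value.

52

w1 = Lv₀ = (6·0 + 2·1 + 1·0; 2·0 + 7·1 + 5·0; 1·0 + 5·1 + 3·0) = (2, 7, 5)
w2 = Lw1 = (6·2 + 2·7 + 1·5; 2·2 + 7·7 + 5·5; 1·2 + 5·7 + 3·5) = (31, 78, 52)
The requested component of w2 is 52.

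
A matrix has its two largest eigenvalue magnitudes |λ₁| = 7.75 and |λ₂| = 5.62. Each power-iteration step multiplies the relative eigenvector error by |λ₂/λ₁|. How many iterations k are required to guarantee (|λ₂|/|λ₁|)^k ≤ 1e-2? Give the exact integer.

15

|λ₂/λ₁| = 5.62/7.75 = 0.72516
Need k ≥ ln(1e-2) / ln(0.72516) = -4.6052 / -0.3214 ≈ 14.330
Smallest integer k satisfying the bound: 15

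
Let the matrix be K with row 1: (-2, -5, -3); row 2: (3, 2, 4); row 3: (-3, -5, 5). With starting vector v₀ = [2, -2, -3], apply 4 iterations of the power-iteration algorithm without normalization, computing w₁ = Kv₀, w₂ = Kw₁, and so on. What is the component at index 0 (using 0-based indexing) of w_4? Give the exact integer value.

1059

w1 = Kv₀ = (15, -10, -11)
w2 = Kw1 = (53, -19, -50)
w3 = Kw2 = (139, -79, -314)
w4 = Kw3 = (1059, -997, -1592)
The requested component of w4 is 1059.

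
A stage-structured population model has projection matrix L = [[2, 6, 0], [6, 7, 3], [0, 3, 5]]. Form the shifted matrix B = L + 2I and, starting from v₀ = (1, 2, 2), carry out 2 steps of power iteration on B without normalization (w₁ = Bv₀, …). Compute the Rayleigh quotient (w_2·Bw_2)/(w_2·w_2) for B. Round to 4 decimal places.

B = L + 2I has rows (4, 6, 0); (6, 9, 3); (0, 3, 7)
w1 = Bv₀ = (16, 30, 20)
w2 = Bw1 = (244, 426, 230)
Bw2 = (3532, 5988, 2888)
w2·Bw2 = 4076936; w2·w2 = 293912; μ ≈ 4076936/293912 = 13.8713

13.8713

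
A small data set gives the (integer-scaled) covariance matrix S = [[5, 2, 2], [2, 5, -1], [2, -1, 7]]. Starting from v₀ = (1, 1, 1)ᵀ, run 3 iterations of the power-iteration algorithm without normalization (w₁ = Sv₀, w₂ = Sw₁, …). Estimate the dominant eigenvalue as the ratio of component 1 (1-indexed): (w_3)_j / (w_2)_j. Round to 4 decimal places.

w1 = Sv₀ = (9, 6, 8)
w2 = Sw1 = (73, 40, 68)
w3 = Sw2 = (581, 278, 582)
Ratio at component: 581 / 73 = 7.9589

λ ≈ 7.9589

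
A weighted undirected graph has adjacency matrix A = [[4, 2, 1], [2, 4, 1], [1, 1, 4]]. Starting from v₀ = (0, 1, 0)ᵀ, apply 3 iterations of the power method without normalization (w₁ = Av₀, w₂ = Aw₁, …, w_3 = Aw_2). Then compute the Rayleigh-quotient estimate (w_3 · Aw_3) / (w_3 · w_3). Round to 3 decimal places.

w1 = Av₀ = (2, 4, 1)
w2 = Aw1 = (17, 21, 10)
w3 = Aw2 = (120, 128, 78)
Aw3 = (814, 830, 560)
w3·Aw3 = 120·814 + 128·830 + 78·560 = 247600; w3·w3 = 120·120 + 128·128 + 78·78 = 36868
λ ≈ 247600/36868 = 6.716

6.716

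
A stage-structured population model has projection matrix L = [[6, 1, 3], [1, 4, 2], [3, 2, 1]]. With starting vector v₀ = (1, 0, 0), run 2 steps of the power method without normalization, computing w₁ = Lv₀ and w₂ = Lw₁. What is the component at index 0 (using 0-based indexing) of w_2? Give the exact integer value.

w1 = Lv₀ = (6·1 + 1·0 + 3·0; 1·1 + 4·0 + 2·0; 3·1 + 2·0 + 1·0) = (6, 1, 3)
w2 = Lw1 = (6·6 + 1·1 + 3·3; 1·6 + 4·1 + 2·3; 3·6 + 2·1 + 1·3) = (46, 16, 23)
The requested component of w2 is 46.

46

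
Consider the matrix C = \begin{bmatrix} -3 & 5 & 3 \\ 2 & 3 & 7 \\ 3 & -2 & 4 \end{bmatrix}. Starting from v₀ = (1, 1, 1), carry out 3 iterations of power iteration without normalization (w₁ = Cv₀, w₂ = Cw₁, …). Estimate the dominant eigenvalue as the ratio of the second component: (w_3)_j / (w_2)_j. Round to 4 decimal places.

5.4321

w1 = Cv₀ = ((-3)·1 + 5·1 + 3·1; 2·1 + 3·1 + 7·1; 3·1 + (-2)·1 + 4·1) = (5, 12, 5)
w2 = Cw1 = ((-3)·5 + 5·12 + 3·5; 2·5 + 3·12 + 7·5; 3·5 + (-2)·12 + 4·5) = (60, 81, 11)
w3 = Cw2 = (258, 440, 62)
Ratio at component: 440 / 81 = 5.4321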